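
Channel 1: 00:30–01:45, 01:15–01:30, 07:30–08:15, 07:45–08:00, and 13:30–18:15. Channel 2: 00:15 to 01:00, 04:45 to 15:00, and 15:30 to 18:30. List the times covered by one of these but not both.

00:15-00:30, 01:00-01:45, 04:45-07:30, 08:15-13:30, 15:00-15:30, 18:15-18:30

First set merges to 00:30-01:45, 07:30-08:15, 13:30-18:15.
A \ B = 01:00-01:45, 15:00-15:30.
B \ A = 00:15-00:30, 04:45-07:30, 08:15-13:30, 18:15-18:30.
Union of the two gives the symmetric difference.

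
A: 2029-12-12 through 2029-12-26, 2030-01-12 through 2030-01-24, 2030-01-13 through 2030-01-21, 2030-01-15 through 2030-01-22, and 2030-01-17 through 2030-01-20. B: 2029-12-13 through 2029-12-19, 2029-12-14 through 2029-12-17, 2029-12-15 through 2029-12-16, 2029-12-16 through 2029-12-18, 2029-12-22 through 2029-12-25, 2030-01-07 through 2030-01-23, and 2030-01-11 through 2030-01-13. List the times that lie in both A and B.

2029-12-13 through 2029-12-19, 2029-12-22 through 2029-12-25, 2030-01-12 through 2030-01-23

Merge the first list: 2029-12-12 through 2029-12-26, 2030-01-12 through 2030-01-24.
Merge the second list: 2029-12-13 through 2029-12-19, 2029-12-22 through 2029-12-25, 2030-01-07 through 2030-01-23.
2029-12-12 through 2029-12-26 ∩ B → 2029-12-13 through 2029-12-19, 2029-12-22 through 2029-12-25.
2030-01-12 through 2030-01-24 ∩ B → 2030-01-12 through 2030-01-23.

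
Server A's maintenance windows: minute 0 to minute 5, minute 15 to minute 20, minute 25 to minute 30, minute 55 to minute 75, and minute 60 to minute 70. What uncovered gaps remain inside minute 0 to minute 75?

minute 5 to minute 15, minute 20 to minute 25, minute 30 to minute 55

Covered (merged): minute 0 to minute 5, minute 15 to minute 20, minute 25 to minute 30, minute 55 to minute 75.
Complement within minute 0 to minute 75: minute 5 to minute 15, minute 20 to minute 25, minute 30 to minute 55.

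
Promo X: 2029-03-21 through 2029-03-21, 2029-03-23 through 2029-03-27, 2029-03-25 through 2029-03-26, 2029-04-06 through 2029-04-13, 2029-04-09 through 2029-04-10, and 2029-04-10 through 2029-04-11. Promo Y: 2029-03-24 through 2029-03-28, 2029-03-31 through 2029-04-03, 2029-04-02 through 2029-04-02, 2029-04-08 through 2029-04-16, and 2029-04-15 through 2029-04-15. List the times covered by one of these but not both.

2029-03-21 through 2029-03-21, 2029-03-23 through 2029-03-23, 2029-03-28 through 2029-03-28, 2029-03-31 through 2029-04-03, 2029-04-06 through 2029-04-07, 2029-04-14 through 2029-04-16

First set merges to 2029-03-21 through 2029-03-21, 2029-03-23 through 2029-03-27, 2029-04-06 through 2029-04-13.
Second set merges to 2029-03-24 through 2029-03-28, 2029-03-31 through 2029-04-03, 2029-04-08 through 2029-04-16.
A but not B: 2029-03-21 through 2029-03-21, 2029-03-23 through 2029-03-23, 2029-04-06 through 2029-04-07.
B but not A: 2029-03-28 through 2029-03-28, 2029-03-31 through 2029-04-03, 2029-04-14 through 2029-04-16.
Combining gives A △ B.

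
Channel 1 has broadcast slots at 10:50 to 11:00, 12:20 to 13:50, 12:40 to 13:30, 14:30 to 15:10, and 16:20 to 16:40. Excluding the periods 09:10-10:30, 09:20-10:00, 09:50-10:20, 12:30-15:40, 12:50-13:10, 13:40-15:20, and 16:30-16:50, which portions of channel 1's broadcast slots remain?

10:50-11:00, 12:20-12:30, 16:20-16:30

First set merges to 10:50-11:00, 12:20-13:50, 14:30-15:10, 16:20-16:40.
Second set merges to 09:10-10:30, 12:30-15:40, 16:30-16:50.
10:50-11:00: nothing removed.
12:20-13:50 \ B = 12:20-12:30.
14:30-15:10: entirely removed.
16:20-16:40 \ B = 16:20-16:30.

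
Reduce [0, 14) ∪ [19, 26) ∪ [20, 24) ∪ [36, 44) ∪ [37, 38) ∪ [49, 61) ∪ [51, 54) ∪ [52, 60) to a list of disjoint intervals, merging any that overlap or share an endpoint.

[19, 26) is disjoint → start new block.
[20, 24) overlaps/touches [19, 26) → extend to [19, 26).
[36, 44) is disjoint → start new block.
[37, 38) overlaps/touches [36, 44) → extend to [36, 44).
[49, 61) is disjoint → start new block.
[51, 54) overlaps/touches [49, 61) → extend to [49, 61).
[52, 60) overlaps/touches [49, 61) → extend to [49, 61).

[0, 14) ∪ [19, 26) ∪ [36, 44) ∪ [49, 61)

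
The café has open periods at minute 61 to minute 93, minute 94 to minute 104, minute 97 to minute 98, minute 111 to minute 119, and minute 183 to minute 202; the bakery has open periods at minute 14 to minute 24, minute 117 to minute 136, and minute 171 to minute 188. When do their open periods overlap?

A, merged: minute 61 to minute 93, minute 94 to minute 104, minute 111 to minute 119, minute 183 to minute 202.
minute 61 to minute 93 meets no B interval.
minute 94 to minute 104 meets no B interval.
minute 111 to minute 119 ∩ B → minute 117 to minute 119.
minute 183 to minute 202 ∩ B → minute 183 to minute 188.

minute 117 to minute 119, minute 183 to minute 188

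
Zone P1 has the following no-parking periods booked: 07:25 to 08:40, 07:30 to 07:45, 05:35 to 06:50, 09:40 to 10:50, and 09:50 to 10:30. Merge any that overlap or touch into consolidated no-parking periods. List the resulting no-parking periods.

Sort by start: 05:35-06:50, 07:25-08:40, 07:30-07:45, 09:40-10:50, 09:50-10:30.
07:25-08:40 is disjoint → start new block.
07:30-07:45 overlaps/touches 07:25-08:40 → extend to 07:25-08:40.
09:40-10:50 is disjoint → start new block.
09:50-10:30 overlaps/touches 09:40-10:50 → extend to 09:40-10:50.

05:35-06:50, 07:25-08:40, 09:40-10:50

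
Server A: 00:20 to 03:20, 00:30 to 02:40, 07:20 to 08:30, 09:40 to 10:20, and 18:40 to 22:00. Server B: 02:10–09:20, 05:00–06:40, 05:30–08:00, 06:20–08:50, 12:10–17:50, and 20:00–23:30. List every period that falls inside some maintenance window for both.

02:10–03:20, 07:20–08:30, 20:00–22:00

Merge the first list: 00:20–03:20, 07:20–08:30, 09:40–10:20, 18:40–22:00.
Merge the second list: 02:10–09:20, 12:10–17:50, 20:00–23:30.
00:20–03:20 overlaps B on 02:10–03:20.
07:20–08:30 overlaps B on 07:20–08:30.
09:40–10:20 falls entirely outside B.
18:40–22:00 overlaps B on 20:00–22:00.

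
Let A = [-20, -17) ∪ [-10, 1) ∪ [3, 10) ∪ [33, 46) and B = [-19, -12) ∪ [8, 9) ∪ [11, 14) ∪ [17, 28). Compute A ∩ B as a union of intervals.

[-20, -17) meets the second set on [-19, -17).
[-10, 1): no overlap with the second set.
[3, 10) meets the second set on [8, 9).
[33, 46): no overlap with the second set.

[-19, -17) ∪ [8, 9)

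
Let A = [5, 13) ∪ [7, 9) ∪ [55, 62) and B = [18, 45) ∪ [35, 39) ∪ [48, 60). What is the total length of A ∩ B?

A, merged: [5, 13), [55, 62).
B, merged: [18, 45), [48, 60).
A ∩ B = [55, 60).
Total: 5.

5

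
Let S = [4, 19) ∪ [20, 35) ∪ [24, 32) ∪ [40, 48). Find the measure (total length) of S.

38

Merged: [4, 19), [20, 35), [40, 48).
Lengths: 15 + 15 + 8 = 38.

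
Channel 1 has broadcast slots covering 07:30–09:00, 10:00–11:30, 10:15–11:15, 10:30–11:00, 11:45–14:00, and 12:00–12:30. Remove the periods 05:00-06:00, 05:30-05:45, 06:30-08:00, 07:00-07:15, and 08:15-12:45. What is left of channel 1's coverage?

Merge the first list: 07:30–09:00, 10:00–11:30, 11:45–14:00.
Merge the second list: 05:00–06:00, 06:30–08:00, 08:15–12:45.
07:30–09:00 \ B = 08:00–08:15.
10:00–11:30: entirely removed.
11:45–14:00 \ B = 12:45–14:00.

08:00–08:15, 12:45–14:00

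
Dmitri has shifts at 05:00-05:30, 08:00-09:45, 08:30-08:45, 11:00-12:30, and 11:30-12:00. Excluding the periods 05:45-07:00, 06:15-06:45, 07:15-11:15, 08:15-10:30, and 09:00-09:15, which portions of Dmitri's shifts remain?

A, merged: 05:00-05:30, 08:00-09:45, 11:00-12:30.
B, merged: 05:45-07:00, 07:15-11:15.
05:00-05:30 is untouched.
08:00-09:45 lies entirely inside B → drops out.
11:00-12:30 with B removed leaves 11:15-12:30.

05:00-05:30, 11:15-12:30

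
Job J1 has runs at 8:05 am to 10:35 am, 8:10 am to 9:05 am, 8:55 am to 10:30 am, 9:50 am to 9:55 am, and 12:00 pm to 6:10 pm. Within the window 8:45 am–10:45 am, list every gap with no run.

After merging, the occupied span is 8:05 am-10:35 am, 12:00 pm-6:10 pm.
Complement within 8:45 am-10:45 am: 10:35 am-10:45 am.

10:35 am-10:45 am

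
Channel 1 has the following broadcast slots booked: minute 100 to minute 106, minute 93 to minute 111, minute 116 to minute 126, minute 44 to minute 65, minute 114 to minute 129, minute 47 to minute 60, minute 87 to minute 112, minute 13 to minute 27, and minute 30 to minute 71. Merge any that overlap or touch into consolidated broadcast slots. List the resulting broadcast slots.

minute 13 to minute 27, minute 30 to minute 71, minute 87 to minute 112, minute 114 to minute 129

Sort by start: minute 13 to minute 27, minute 30 to minute 71, minute 44 to minute 65, minute 47 to minute 60, minute 87 to minute 112, minute 93 to minute 111, minute 100 to minute 106, minute 114 to minute 129, minute 116 to minute 126.
minute 30 to minute 71 is disjoint → start new block.
minute 44 to minute 65 overlaps/touches minute 30 to minute 71 → extend to minute 30 to minute 71.
minute 47 to minute 60 overlaps/touches minute 30 to minute 71 → extend to minute 30 to minute 71.
minute 87 to minute 112 is disjoint → start new block.
minute 93 to minute 111 overlaps/touches minute 87 to minute 112 → extend to minute 87 to minute 112.
minute 100 to minute 106 overlaps/touches minute 87 to minute 112 → extend to minute 87 to minute 112.
minute 114 to minute 129 is disjoint → start new block.
minute 116 to minute 126 overlaps/touches minute 114 to minute 129 → extend to minute 114 to minute 129.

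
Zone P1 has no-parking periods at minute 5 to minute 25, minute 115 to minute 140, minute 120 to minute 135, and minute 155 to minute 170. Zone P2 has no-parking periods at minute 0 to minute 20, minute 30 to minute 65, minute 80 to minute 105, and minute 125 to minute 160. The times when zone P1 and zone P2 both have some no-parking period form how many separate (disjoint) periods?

Merge the first list: minute 5 to minute 25, minute 115 to minute 140, minute 155 to minute 170.
A ∩ B = minute 5 to minute 20, minute 125 to minute 140, minute 155 to minute 160.
That is 3 disjoint pieces.

3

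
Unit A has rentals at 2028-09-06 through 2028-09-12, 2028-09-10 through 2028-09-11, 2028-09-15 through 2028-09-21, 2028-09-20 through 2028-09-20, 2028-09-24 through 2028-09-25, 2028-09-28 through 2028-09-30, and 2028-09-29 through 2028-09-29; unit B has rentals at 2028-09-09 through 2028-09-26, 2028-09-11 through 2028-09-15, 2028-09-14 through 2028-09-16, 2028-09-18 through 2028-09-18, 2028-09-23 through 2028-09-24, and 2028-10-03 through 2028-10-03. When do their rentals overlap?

First set merges to 2028-09-06 through 2028-09-12, 2028-09-15 through 2028-09-21, 2028-09-24 through 2028-09-25, 2028-09-28 through 2028-09-30.
Second set merges to 2028-09-09 through 2028-09-26, 2028-10-03 through 2028-10-03.
2028-09-06 through 2028-09-12 meets the second set on 2028-09-09 through 2028-09-12.
2028-09-15 through 2028-09-21 meets the second set on 2028-09-15 through 2028-09-21.
2028-09-24 through 2028-09-25 meets the second set on 2028-09-24 through 2028-09-25.
2028-09-28 through 2028-09-30: no overlap with the second set.

2028-09-09 through 2028-09-12, 2028-09-15 through 2028-09-21, 2028-09-24 through 2028-09-25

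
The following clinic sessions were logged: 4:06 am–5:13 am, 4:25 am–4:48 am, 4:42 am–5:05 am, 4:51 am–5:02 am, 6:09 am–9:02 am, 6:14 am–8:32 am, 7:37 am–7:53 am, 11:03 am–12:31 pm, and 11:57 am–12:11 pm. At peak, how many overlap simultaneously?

3

Sweep endpoints in order; track running count of active intervals.
Peak of 3 reached at 4:42 am.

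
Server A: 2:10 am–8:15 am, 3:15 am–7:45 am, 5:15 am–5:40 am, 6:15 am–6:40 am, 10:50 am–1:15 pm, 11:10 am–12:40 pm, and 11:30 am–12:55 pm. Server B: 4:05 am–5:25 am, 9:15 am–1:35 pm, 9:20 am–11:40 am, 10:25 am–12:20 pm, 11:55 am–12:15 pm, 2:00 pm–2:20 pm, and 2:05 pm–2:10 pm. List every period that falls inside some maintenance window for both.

4:05 am–5:25 am, 10:50 am–1:15 pm

First set merges to 2:10 am–8:15 am, 10:50 am–1:15 pm.
Second set merges to 4:05 am–5:25 am, 9:15 am–1:35 pm, 2:00 pm–2:20 pm.
2:10 am–8:15 am ∩ B → 4:05 am–5:25 am.
10:50 am–1:15 pm ∩ B → 10:50 am–1:15 pm.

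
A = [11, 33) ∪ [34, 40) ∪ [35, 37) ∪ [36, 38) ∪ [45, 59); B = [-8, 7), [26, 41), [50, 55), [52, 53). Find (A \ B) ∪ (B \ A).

First set merges to [11, 33), [34, 40), [45, 59).
Second set merges to [-8, 7), [26, 41), [50, 55).
A \ B = [11, 26), [45, 50), [55, 59).
B \ A = [-8, 7), [33, 34), [40, 41).
Union of the two gives the symmetric difference.

[-8, 7) ∪ [11, 26) ∪ [33, 34) ∪ [40, 41) ∪ [45, 50) ∪ [55, 59)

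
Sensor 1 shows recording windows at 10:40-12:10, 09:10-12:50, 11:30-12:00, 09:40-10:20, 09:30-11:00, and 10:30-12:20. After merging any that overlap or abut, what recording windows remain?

Sort by start: 09:10–12:50, 09:30–11:00, 09:40–10:20, 10:30–12:20, 10:40–12:10, 11:30–12:00.
09:30–11:00 overlaps/touches 09:10–12:50 → extend to 09:10–12:50.
09:40–10:20 overlaps/touches 09:10–12:50 → extend to 09:10–12:50.
10:30–12:20 overlaps/touches 09:10–12:50 → extend to 09:10–12:50.
10:40–12:10 overlaps/touches 09:10–12:50 → extend to 09:10–12:50.
11:30–12:00 overlaps/touches 09:10–12:50 → extend to 09:10–12:50.

09:10–12:50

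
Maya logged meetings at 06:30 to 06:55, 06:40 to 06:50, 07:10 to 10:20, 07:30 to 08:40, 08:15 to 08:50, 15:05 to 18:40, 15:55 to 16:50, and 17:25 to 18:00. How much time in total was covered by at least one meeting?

Merged: 06:30-06:55, 07:10-10:20, 15:05-18:40.
Lengths: 25 min + 3 h 10 min + 3 h 35 min = 7 h 10 min.

7 h 10 min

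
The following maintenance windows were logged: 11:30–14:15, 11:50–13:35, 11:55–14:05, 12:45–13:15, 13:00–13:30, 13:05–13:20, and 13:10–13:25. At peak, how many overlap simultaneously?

Sweep endpoints in order; track running count of active intervals.
Peak of 7 reached at 13:10.

7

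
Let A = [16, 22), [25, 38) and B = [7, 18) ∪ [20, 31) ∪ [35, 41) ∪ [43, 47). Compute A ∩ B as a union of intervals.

[16, 18) ∪ [20, 22) ∪ [25, 31) ∪ [35, 38)

[16, 22) overlaps B on [16, 18), [20, 22).
[25, 38) overlaps B on [25, 31), [35, 38).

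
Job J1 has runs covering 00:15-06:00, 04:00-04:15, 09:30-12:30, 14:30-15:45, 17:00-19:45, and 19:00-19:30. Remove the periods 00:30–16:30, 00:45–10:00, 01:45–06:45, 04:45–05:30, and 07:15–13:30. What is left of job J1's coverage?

First set merges to 00:15–06:00, 09:30–12:30, 14:30–15:45, 17:00–19:45.
Second set merges to 00:30–16:30.
00:15–06:00 with B removed leaves 00:15–00:30.
09:30–12:30 lies entirely inside B → drops out.
14:30–15:45 lies entirely inside B → drops out.
17:00–19:45 is untouched.

00:15–00:30, 17:00–19:45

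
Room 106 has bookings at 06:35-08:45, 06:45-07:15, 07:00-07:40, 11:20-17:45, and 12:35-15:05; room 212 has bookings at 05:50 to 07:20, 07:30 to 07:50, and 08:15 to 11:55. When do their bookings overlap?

Merge the first list: 06:35–08:45, 11:20–17:45.
06:35–08:45 meets the second set on 06:35–07:20, 07:30–07:50, 08:15–08:45.
11:20–17:45 meets the second set on 11:20–11:55.

06:35–07:20, 07:30–07:50, 08:15–08:45, 11:20–11:55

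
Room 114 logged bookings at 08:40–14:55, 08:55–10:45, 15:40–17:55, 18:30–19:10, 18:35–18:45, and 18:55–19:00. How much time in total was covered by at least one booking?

Merged: 08:40-14:55, 15:40-17:55, 18:30-19:10.
Lengths: 6 h 15 min + 2 h 15 min + 40 min = 9 h 10 min.

9 h 10 min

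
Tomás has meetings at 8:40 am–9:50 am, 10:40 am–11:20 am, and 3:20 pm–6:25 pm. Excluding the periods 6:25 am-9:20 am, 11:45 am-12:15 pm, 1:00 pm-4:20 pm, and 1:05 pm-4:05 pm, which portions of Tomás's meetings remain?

Merge the second list: 6:25 am–9:20 am, 11:45 am–12:15 pm, 1:00 pm–4:20 pm.
8:40 am–9:50 am with B removed leaves 9:20 am–9:50 am.
10:40 am–11:20 am is untouched.
3:20 pm–6:25 pm with B removed leaves 4:20 pm–6:25 pm.

9:20 am–9:50 am, 10:40 am–11:20 am, 4:20 pm–6:25 pm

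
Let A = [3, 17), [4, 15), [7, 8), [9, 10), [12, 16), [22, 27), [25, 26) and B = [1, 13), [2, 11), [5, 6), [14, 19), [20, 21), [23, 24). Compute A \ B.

A, merged: [3, 17), [22, 27).
B, merged: [1, 13), [14, 19), [20, 21), [23, 24).
[3, 17) minus B → [13, 14).
[22, 27) minus B → [22, 23), [24, 27).

[13, 14) ∪ [22, 23) ∪ [24, 27)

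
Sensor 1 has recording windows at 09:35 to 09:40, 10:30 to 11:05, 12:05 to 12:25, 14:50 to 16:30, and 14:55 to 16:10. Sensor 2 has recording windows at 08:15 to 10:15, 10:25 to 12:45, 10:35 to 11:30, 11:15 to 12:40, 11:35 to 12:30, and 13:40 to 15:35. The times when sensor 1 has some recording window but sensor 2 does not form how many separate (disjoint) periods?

1

A, merged: 09:35–09:40, 10:30–11:05, 12:05–12:25, 14:50–16:30.
B, merged: 08:15–10:15, 10:25–12:45, 13:40–15:35.
A \ B = 15:35–16:30.
That is 1 disjoint piece.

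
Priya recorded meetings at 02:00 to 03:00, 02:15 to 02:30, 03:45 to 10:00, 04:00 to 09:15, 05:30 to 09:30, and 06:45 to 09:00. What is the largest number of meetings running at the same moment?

At 06:45, 4 of the intervals are simultaneously active.
No point has more.

4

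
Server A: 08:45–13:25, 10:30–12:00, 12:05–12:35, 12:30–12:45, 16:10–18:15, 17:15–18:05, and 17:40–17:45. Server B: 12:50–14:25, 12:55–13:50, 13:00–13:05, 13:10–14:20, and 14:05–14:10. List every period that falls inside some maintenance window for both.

12:50-13:25

Merge the first list: 08:45-13:25, 16:10-18:15.
Merge the second list: 12:50-14:25.
08:45-13:25 meets the second set on 12:50-13:25.
16:10-18:15: no overlap with the second set.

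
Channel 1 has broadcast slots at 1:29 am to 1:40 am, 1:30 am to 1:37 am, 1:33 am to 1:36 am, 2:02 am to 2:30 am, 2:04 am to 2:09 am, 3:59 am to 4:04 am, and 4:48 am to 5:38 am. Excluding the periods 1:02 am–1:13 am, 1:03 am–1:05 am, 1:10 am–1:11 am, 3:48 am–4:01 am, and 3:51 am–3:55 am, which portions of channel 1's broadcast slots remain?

Merge the first list: 1:29 am-1:40 am, 2:02 am-2:30 am, 3:59 am-4:04 am, 4:48 am-5:38 am.
Merge the second list: 1:02 am-1:13 am, 3:48 am-4:01 am.
1:29 am-1:40 am is untouched.
2:02 am-2:30 am is untouched.
3:59 am-4:04 am with B removed leaves 4:01 am-4:04 am.
4:48 am-5:38 am is untouched.

1:29 am-1:40 am, 2:02 am-2:30 am, 4:01 am-4:04 am, 4:48 am-5:38 am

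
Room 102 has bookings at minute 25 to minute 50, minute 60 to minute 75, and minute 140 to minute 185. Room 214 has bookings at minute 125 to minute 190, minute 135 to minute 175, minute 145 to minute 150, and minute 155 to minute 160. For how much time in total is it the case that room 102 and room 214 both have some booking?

Merge the second list: minute 125 to minute 190.
A ∩ B = minute 140 to minute 185.
Total: 45 minutes.

45 minutes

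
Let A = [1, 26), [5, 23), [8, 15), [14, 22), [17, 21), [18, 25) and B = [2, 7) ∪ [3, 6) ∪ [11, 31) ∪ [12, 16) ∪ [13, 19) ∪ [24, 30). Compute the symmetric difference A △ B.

Merge the first list: [1, 26).
Merge the second list: [2, 7), [11, 31).
A but not B: [1, 2), [7, 11).
B but not A: [26, 31).
Combining gives A △ B.

[1, 2) ∪ [7, 11) ∪ [26, 31)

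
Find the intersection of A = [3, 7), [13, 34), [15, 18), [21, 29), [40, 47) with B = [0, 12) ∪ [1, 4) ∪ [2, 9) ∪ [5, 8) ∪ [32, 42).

[3, 7) ∪ [32, 34) ∪ [40, 42)

A, merged: [3, 7), [13, 34), [40, 47).
B, merged: [0, 12), [32, 42).
[3, 7) meets the second set on [3, 7).
[13, 34) meets the second set on [32, 34).
[40, 47) meets the second set on [40, 42).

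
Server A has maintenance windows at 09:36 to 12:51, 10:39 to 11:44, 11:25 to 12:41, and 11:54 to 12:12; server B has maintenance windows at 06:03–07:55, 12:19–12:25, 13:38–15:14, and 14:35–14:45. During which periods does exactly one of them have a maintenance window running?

First set merges to 09:36–12:51.
Second set merges to 06:03–07:55, 12:19–12:25, 13:38–15:14.
Only in the first: 09:36–12:19, 12:25–12:51.
Only in the second: 06:03–07:55, 13:38–15:14.
Together these are the periods covered by exactly one.

06:03–07:55, 09:36–12:19, 12:25–12:51, 13:38–15:14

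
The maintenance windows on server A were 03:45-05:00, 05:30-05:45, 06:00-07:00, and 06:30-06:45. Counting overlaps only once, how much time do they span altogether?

2 h 30 min

Merged: 03:45–05:00, 05:30–05:45, 06:00–07:00.
Lengths: 1 h 15 min + 15 min + 1 h = 2 h 30 min.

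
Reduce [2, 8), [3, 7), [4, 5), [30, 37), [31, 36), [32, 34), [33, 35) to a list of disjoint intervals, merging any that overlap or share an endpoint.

[2, 8) ∪ [30, 37)

[3, 7) overlaps/touches [2, 8) → extend to [2, 8).
[4, 5) overlaps/touches [2, 8) → extend to [2, 8).
[30, 37) is disjoint → start new block.
[31, 36) overlaps/touches [30, 37) → extend to [30, 37).
[32, 34) overlaps/touches [30, 37) → extend to [30, 37).
[33, 35) overlaps/touches [30, 37) → extend to [30, 37).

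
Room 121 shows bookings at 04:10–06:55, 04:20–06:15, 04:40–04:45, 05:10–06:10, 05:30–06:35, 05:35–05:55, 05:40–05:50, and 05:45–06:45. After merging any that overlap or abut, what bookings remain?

04:20–06:15 overlaps/touches 04:10–06:55 → extend to 04:10–06:55.
04:40–04:45 overlaps/touches 04:10–06:55 → extend to 04:10–06:55.
05:10–06:10 overlaps/touches 04:10–06:55 → extend to 04:10–06:55.
05:30–06:35 overlaps/touches 04:10–06:55 → extend to 04:10–06:55.
05:35–05:55 overlaps/touches 04:10–06:55 → extend to 04:10–06:55.
05:40–05:50 overlaps/touches 04:10–06:55 → extend to 04:10–06:55.
05:45–06:45 overlaps/touches 04:10–06:55 → extend to 04:10–06:55.

04:10–06:55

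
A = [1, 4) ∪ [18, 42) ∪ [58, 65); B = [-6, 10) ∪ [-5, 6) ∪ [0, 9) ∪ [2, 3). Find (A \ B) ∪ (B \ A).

[-6, 1) ∪ [4, 10) ∪ [18, 42) ∪ [58, 65)

B, merged: [-6, 10).
A \ B = [18, 42), [58, 65).
B \ A = [-6, 1), [4, 10).
Union of the two gives the symmetric difference.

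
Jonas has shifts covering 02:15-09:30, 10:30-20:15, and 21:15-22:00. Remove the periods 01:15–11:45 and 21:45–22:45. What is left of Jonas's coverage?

02:15–09:30: fully covered by B → removed.
10:30–20:15 minus B → 11:45–20:15.
21:15–22:00 minus B → 21:15–21:45.

11:45–20:15, 21:15–21:45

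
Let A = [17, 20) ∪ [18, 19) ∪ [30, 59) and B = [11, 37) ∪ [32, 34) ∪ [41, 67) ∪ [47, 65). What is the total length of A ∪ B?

56

Merge the first list: [17, 20), [30, 59).
Merge the second list: [11, 37), [41, 67).
A ∪ B = [11, 67).
Total: 56.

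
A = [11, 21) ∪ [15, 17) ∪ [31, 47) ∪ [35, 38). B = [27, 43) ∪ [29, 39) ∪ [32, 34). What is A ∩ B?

[31, 43)

Merge the first list: [11, 21), [31, 47).
Merge the second list: [27, 43).
[11, 21) meets no B interval.
[31, 47) ∩ B → [31, 43).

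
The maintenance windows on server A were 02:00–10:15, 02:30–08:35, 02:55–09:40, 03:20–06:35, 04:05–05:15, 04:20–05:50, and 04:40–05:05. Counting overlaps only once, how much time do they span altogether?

8 h 15 min

Merged: 02:00-10:15.
Length: 8 h 15 min.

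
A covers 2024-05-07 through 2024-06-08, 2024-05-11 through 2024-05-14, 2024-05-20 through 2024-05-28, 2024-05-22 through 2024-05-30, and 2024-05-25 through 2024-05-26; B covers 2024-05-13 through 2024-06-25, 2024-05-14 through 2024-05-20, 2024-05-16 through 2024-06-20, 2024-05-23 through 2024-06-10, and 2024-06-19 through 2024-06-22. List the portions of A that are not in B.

First set merges to 2024-05-07 through 2024-06-08.
Second set merges to 2024-05-13 through 2024-06-25.
2024-05-07 through 2024-06-08 with B removed leaves 2024-05-07 through 2024-05-12.

2024-05-07 through 2024-05-12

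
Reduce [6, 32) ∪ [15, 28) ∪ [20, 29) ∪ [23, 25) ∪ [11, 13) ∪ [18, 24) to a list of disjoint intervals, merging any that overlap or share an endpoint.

[6, 32)

Sort by start: [6, 32), [11, 13), [15, 28), [18, 24), [20, 29), [23, 25).
[11, 13) overlaps/touches [6, 32) → extend to [6, 32).
[15, 28) overlaps/touches [6, 32) → extend to [6, 32).
[18, 24) overlaps/touches [6, 32) → extend to [6, 32).
[20, 29) overlaps/touches [6, 32) → extend to [6, 32).
[23, 25) overlaps/touches [6, 32) → extend to [6, 32).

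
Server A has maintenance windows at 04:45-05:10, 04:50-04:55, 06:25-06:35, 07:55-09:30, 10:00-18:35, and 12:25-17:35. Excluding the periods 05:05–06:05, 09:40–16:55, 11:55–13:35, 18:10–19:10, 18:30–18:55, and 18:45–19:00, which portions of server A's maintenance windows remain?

First set merges to 04:45-05:10, 06:25-06:35, 07:55-09:30, 10:00-18:35.
Second set merges to 05:05-06:05, 09:40-16:55, 18:10-19:10.
04:45-05:10 \ B = 04:45-05:05.
06:25-06:35: nothing removed.
07:55-09:30: nothing removed.
10:00-18:35 \ B = 16:55-18:10.

04:45-05:05, 06:25-06:35, 07:55-09:30, 16:55-18:10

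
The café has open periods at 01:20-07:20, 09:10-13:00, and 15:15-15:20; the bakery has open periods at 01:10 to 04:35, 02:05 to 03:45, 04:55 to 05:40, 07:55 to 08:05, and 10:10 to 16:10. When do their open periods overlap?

Second set merges to 01:10–04:35, 04:55–05:40, 07:55–08:05, 10:10–16:10.
01:20–07:20 meets the second set on 01:20–04:35, 04:55–05:40.
09:10–13:00 meets the second set on 10:10–13:00.
15:15–15:20 meets the second set on 15:15–15:20.

01:20–04:35, 04:55–05:40, 10:10–13:00, 15:15–15:20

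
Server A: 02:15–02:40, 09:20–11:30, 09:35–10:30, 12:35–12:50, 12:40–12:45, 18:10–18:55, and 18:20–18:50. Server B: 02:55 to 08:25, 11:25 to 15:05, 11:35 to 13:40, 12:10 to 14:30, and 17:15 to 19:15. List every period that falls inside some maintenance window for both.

Merge the first list: 02:15–02:40, 09:20–11:30, 12:35–12:50, 18:10–18:55.
Merge the second list: 02:55–08:25, 11:25–15:05, 17:15–19:15.
02:15–02:40 falls entirely outside B.
09:20–11:30 overlaps B on 11:25–11:30.
12:35–12:50 overlaps B on 12:35–12:50.
18:10–18:55 overlaps B on 18:10–18:55.

11:25–11:30, 12:35–12:50, 18:10–18:55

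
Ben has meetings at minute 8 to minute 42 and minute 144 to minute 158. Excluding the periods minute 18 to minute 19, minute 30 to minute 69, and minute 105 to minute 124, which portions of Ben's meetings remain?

minute 8 to minute 18, minute 19 to minute 30, minute 144 to minute 158

minute 8 to minute 42 with B removed leaves minute 8 to minute 18, minute 19 to minute 30.
minute 144 to minute 158 is untouched.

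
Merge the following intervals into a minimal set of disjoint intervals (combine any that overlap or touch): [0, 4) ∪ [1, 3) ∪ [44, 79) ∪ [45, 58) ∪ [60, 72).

[0, 4) ∪ [44, 79)

[1, 3) overlaps/touches [0, 4) → extend to [0, 4).
[44, 79) is disjoint → start new block.
[45, 58) overlaps/touches [44, 79) → extend to [44, 79).
[60, 72) overlaps/touches [44, 79) → extend to [44, 79).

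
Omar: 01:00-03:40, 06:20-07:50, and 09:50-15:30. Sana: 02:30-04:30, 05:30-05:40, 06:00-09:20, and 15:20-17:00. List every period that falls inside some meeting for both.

01:00–03:40 ∩ B → 02:30–03:40.
06:20–07:50 ∩ B → 06:20–07:50.
09:50–15:30 ∩ B → 15:20–15:30.

02:30–03:40, 06:20–07:50, 15:20–15:30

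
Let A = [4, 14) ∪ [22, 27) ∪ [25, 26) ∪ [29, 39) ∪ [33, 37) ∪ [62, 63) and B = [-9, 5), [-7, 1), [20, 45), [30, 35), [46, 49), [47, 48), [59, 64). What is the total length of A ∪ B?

56

First set merges to [4, 14), [22, 27), [29, 39), [62, 63).
Second set merges to [-9, 5), [20, 45), [46, 49), [59, 64).
A ∪ B = [-9, 14), [20, 45), [46, 49), [59, 64).
Total: 23 + 25 + 3 + 5 = 56.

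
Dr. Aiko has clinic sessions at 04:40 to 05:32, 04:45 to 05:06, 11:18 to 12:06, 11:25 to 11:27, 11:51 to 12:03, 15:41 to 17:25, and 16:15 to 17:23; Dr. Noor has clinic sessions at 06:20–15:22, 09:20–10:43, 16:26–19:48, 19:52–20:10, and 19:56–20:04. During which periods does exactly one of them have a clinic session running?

First set merges to 04:40–05:32, 11:18–12:06, 15:41–17:25.
Second set merges to 06:20–15:22, 16:26–19:48, 19:52–20:10.
A \ B = 04:40–05:32, 15:41–16:26.
B \ A = 06:20–11:18, 12:06–15:22, 17:25–19:48, 19:52–20:10.
Union of the two gives the symmetric difference.

04:40–05:32, 06:20–11:18, 12:06–15:22, 15:41–16:26, 17:25–19:48, 19:52–20:10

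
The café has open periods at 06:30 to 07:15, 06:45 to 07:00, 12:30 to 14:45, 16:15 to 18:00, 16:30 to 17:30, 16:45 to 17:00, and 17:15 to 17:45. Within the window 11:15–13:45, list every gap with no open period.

11:15–12:30

Covered (merged): 06:30–07:15, 12:30–14:45, 16:15–18:00.
Complement within 11:15–13:45: 11:15–12:30.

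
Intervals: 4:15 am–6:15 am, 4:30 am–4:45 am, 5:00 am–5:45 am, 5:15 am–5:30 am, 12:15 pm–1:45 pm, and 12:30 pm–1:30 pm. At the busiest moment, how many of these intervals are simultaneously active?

At 5:15 am, 3 of the intervals are simultaneously active.
No point has more.

3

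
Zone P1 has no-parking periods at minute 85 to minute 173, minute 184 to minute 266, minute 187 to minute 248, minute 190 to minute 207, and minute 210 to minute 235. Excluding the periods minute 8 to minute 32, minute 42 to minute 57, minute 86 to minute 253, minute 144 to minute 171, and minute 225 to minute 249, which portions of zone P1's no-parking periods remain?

minute 85 to minute 86, minute 253 to minute 266

First set merges to minute 85 to minute 173, minute 184 to minute 266.
Second set merges to minute 8 to minute 32, minute 42 to minute 57, minute 86 to minute 253.
minute 85 to minute 173 with B removed leaves minute 85 to minute 86.
minute 184 to minute 266 with B removed leaves minute 253 to minute 266.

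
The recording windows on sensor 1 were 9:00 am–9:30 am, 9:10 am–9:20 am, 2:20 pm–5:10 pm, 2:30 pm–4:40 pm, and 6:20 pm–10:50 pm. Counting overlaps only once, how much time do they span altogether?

7 h 50 min

Merged: 9:00 am–9:30 am, 2:20 pm–5:10 pm, 6:20 pm–10:50 pm.
Lengths: 30 min + 2 h 50 min + 4 h 30 min = 7 h 50 min.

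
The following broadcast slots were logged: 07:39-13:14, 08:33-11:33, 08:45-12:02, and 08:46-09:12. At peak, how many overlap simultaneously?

Walk the sorted start/end points keeping a running depth.
The depth first hits 4 at 08:46.

4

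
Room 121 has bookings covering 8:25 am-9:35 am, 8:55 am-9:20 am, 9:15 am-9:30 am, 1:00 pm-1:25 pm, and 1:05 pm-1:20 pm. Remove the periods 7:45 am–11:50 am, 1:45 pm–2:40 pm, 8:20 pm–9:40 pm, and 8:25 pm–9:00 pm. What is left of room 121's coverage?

A, merged: 8:25 am–9:35 am, 1:00 pm–1:25 pm.
B, merged: 7:45 am–11:50 am, 1:45 pm–2:40 pm, 8:20 pm–9:40 pm.
8:25 am–9:35 am: entirely removed.
1:00 pm–1:25 pm: nothing removed.

1:00 pm–1:25 pm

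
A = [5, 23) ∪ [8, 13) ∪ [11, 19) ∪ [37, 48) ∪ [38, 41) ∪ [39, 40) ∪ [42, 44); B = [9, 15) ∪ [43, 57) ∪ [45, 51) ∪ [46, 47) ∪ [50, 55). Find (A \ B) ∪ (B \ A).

Merge the first list: [5, 23), [37, 48).
Merge the second list: [9, 15), [43, 57).
A but not B: [5, 9), [15, 23), [37, 43).
B but not A: [48, 57).
Combining gives A △ B.

[5, 9) ∪ [15, 23) ∪ [37, 43) ∪ [48, 57)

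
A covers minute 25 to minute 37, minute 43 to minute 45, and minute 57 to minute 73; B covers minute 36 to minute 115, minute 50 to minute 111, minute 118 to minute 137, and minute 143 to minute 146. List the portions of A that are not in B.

minute 25 to minute 36

Merge the second list: minute 36 to minute 115, minute 118 to minute 137, minute 143 to minute 146.
minute 25 to minute 37 \ B = minute 25 to minute 36.
minute 43 to minute 45: entirely removed.
minute 57 to minute 73: entirely removed.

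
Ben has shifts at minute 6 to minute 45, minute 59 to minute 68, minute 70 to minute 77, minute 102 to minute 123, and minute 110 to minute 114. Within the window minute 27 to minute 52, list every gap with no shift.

minute 45 to minute 52

The merged coverage is minute 6 to minute 45, minute 59 to minute 68, minute 70 to minute 77, minute 102 to minute 123.
Uncovered inside minute 27 to minute 52: minute 45 to minute 52.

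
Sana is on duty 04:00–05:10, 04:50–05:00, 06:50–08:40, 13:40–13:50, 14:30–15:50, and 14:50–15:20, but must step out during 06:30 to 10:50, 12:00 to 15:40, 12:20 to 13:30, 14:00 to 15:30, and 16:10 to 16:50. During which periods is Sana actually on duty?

04:00–05:10, 15:40–15:50

First set merges to 04:00–05:10, 06:50–08:40, 13:40–13:50, 14:30–15:50.
Second set merges to 06:30–10:50, 12:00–15:40, 16:10–16:50.
04:00–05:10 is untouched.
06:50–08:40 lies entirely inside B → drops out.
13:40–13:50 lies entirely inside B → drops out.
14:30–15:50 with B removed leaves 15:40–15:50.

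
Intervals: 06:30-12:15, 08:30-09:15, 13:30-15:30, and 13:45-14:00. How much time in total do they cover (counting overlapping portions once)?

Merged: 06:30–12:15, 13:30–15:30.
Lengths: 5 h 45 min + 2 h = 7 h 45 min.

7 h 45 min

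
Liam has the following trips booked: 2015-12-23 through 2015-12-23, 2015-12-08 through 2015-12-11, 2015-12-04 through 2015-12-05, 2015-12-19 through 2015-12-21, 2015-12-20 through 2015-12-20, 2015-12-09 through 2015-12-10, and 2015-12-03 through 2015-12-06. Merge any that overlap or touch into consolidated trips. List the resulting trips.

Sort by start: 2015-12-03 through 2015-12-06, 2015-12-04 through 2015-12-05, 2015-12-08 through 2015-12-11, 2015-12-09 through 2015-12-10, 2015-12-19 through 2015-12-21, 2015-12-20 through 2015-12-20, 2015-12-23 through 2015-12-23.
2015-12-04 through 2015-12-05 overlaps/touches 2015-12-03 through 2015-12-06 → extend to 2015-12-03 through 2015-12-06.
2015-12-08 through 2015-12-11 is disjoint → start new block.
2015-12-09 through 2015-12-10 overlaps/touches 2015-12-08 through 2015-12-11 → extend to 2015-12-08 through 2015-12-11.
2015-12-19 through 2015-12-21 is disjoint → start new block.
2015-12-20 through 2015-12-20 overlaps/touches 2015-12-19 through 2015-12-21 → extend to 2015-12-19 through 2015-12-21.
2015-12-23 through 2015-12-23 is disjoint → start new block.

2015-12-03 through 2015-12-06, 2015-12-08 through 2015-12-11, 2015-12-19 through 2015-12-21, 2015-12-23 through 2015-12-23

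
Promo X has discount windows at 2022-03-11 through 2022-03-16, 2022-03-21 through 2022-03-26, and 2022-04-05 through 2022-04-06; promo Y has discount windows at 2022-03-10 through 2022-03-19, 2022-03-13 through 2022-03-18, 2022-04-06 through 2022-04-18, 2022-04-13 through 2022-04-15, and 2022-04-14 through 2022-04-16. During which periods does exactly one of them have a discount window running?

Merge the second list: 2022-03-10 through 2022-03-19, 2022-04-06 through 2022-04-18.
A \ B = 2022-03-21 through 2022-03-26, 2022-04-05 through 2022-04-05.
B \ A = 2022-03-10 through 2022-03-10, 2022-03-17 through 2022-03-19, 2022-04-07 through 2022-04-18.
Union of the two gives the symmetric difference.

2022-03-10 through 2022-03-10, 2022-03-17 through 2022-03-19, 2022-03-21 through 2022-03-26, 2022-04-05 through 2022-04-05, 2022-04-07 through 2022-04-18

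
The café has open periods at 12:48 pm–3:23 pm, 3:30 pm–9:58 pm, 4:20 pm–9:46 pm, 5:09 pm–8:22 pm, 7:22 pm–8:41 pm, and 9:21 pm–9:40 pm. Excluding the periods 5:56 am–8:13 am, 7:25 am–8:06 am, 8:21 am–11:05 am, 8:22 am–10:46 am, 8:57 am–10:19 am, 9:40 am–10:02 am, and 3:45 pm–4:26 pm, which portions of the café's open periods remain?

A, merged: 12:48 pm–3:23 pm, 3:30 pm–9:58 pm.
B, merged: 5:56 am–8:13 am, 8:21 am–11:05 am, 3:45 pm–4:26 pm.
12:48 pm–3:23 pm: no B overlap → unchanged.
3:30 pm–9:58 pm minus B → 3:30 pm–3:45 pm, 4:26 pm–9:58 pm.

12:48 pm–3:23 pm, 3:30 pm–3:45 pm, 4:26 pm–9:58 pm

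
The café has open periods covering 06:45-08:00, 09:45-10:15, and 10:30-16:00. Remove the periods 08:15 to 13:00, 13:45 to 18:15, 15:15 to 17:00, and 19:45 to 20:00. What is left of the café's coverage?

06:45–08:00, 13:00–13:45

Second set merges to 08:15–13:00, 13:45–18:15, 19:45–20:00.
06:45–08:00: nothing removed.
09:45–10:15: entirely removed.
10:30–16:00 \ B = 13:00–13:45.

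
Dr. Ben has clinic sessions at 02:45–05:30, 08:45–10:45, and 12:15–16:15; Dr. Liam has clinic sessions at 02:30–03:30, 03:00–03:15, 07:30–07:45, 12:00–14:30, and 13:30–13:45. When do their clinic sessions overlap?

02:45–03:30, 12:15–14:30

Second set merges to 02:30–03:30, 07:30–07:45, 12:00–14:30.
02:45–05:30 overlaps B on 02:45–03:30.
08:45–10:45 falls entirely outside B.
12:15–16:15 overlaps B on 12:15–14:30.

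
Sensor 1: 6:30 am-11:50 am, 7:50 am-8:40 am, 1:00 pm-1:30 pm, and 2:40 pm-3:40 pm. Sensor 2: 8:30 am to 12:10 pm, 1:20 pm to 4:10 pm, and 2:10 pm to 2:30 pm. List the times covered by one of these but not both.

6:30 am-8:30 am, 11:50 am-12:10 pm, 1:00 pm-1:20 pm, 1:30 pm-2:40 pm, 3:40 pm-4:10 pm

A, merged: 6:30 am-11:50 am, 1:00 pm-1:30 pm, 2:40 pm-3:40 pm.
B, merged: 8:30 am-12:10 pm, 1:20 pm-4:10 pm.
A but not B: 6:30 am-8:30 am, 1:00 pm-1:20 pm.
B but not A: 11:50 am-12:10 pm, 1:30 pm-2:40 pm, 3:40 pm-4:10 pm.
Combining gives A △ B.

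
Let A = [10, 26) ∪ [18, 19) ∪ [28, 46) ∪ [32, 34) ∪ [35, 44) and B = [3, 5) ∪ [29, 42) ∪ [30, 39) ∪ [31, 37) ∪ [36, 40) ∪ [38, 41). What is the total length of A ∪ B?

36

First set merges to [10, 26), [28, 46).
Second set merges to [3, 5), [29, 42).
A ∪ B = [3, 5), [10, 26), [28, 46).
Total: 2 + 16 + 18 = 36.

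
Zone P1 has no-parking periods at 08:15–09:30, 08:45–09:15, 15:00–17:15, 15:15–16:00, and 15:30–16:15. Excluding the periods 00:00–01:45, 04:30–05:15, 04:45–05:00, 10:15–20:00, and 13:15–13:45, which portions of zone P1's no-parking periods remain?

08:15–09:30

A, merged: 08:15–09:30, 15:00–17:15.
B, merged: 00:00–01:45, 04:30–05:15, 10:15–20:00.
08:15–09:30: nothing removed.
15:00–17:15: entirely removed.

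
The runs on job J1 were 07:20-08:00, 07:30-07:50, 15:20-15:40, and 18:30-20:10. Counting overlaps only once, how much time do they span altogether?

Merged: 07:20–08:00, 15:20–15:40, 18:30–20:10.
Lengths: 40 min + 20 min + 1 h 40 min = 2 h 40 min.

2 h 40 min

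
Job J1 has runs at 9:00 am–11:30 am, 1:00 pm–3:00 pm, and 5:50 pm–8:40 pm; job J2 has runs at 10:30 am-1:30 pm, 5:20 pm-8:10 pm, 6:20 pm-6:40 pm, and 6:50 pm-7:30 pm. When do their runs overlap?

10:30 am-11:30 am, 1:00 pm-1:30 pm, 5:50 pm-8:10 pm

Second set merges to 10:30 am-1:30 pm, 5:20 pm-8:10 pm.
9:00 am-11:30 am ∩ B → 10:30 am-11:30 am.
1:00 pm-3:00 pm ∩ B → 1:00 pm-1:30 pm.
5:50 pm-8:40 pm ∩ B → 5:50 pm-8:10 pm.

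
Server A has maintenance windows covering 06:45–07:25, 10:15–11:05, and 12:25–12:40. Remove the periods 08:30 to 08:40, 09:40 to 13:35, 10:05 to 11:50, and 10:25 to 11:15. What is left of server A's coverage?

B, merged: 08:30-08:40, 09:40-13:35.
06:45-07:25 is untouched.
10:15-11:05 lies entirely inside B → drops out.
12:25-12:40 lies entirely inside B → drops out.

06:45-07:25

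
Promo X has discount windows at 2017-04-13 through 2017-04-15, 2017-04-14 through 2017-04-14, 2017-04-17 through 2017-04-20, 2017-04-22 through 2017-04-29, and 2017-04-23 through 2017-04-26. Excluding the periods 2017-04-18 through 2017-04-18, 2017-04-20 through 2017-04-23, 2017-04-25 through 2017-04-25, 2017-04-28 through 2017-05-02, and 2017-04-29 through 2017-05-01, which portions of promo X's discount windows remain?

Merge the first list: 2017-04-13 through 2017-04-15, 2017-04-17 through 2017-04-20, 2017-04-22 through 2017-04-29.
Merge the second list: 2017-04-18 through 2017-04-18, 2017-04-20 through 2017-04-23, 2017-04-25 through 2017-04-25, 2017-04-28 through 2017-05-02.
2017-04-13 through 2017-04-15: nothing removed.
2017-04-17 through 2017-04-20 \ B = 2017-04-17 through 2017-04-17, 2017-04-19 through 2017-04-19.
2017-04-22 through 2017-04-29 \ B = 2017-04-24 through 2017-04-24, 2017-04-26 through 2017-04-27.

2017-04-13 through 2017-04-15, 2017-04-17 through 2017-04-17, 2017-04-19 through 2017-04-19, 2017-04-24 through 2017-04-24, 2017-04-26 through 2017-04-27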